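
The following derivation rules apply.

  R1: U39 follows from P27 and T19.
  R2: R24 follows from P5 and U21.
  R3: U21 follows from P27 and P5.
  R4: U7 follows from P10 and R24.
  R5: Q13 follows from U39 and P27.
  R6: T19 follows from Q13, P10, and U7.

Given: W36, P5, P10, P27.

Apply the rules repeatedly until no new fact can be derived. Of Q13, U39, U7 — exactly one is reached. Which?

P27 and P5 hold, so U21 follows (R3).
P5 and U21 hold, so R24 follows (R2).
From P10 and R24, R4 gives U7.
U39 would need P27 and T19 (R1), but T19 is never established. Q13 would need U39 and P27 (R5), but U39 is never established.

U7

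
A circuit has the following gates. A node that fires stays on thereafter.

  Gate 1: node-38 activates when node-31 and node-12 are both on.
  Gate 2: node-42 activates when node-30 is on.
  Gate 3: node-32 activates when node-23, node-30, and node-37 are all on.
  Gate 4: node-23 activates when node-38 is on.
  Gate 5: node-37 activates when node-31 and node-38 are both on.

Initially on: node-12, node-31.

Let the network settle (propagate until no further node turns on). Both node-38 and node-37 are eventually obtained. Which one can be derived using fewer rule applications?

node-38: node-31 and node-12 are on, so node-38 activates (Gate 1). [1 rule application]
node-37: node-31 and node-12 are on, so node-38 activates (Gate 1). node-31 and node-38 are on, so node-37 activates (Gate 5). [2 rule applications]
node-38 needs fewer.

node-38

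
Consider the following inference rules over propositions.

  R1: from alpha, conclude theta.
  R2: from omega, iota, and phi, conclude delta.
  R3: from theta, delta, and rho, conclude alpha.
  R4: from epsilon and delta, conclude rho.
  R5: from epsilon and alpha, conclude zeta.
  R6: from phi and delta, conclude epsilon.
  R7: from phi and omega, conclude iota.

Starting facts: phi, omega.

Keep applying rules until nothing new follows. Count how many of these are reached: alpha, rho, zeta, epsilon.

2

phi and omega hold, so iota follows (R7).
From omega, iota, and phi, R2 gives delta.
phi and delta hold, so epsilon follows (R6).
From epsilon and delta, R4 gives rho.
alpha would need theta, delta, and rho (R3), but theta is never established.
rho: reached.
zeta would need epsilon and alpha (R5), but alpha is never established.
epsilon: reached.
Reached: rho and epsilon — 2 of the 4.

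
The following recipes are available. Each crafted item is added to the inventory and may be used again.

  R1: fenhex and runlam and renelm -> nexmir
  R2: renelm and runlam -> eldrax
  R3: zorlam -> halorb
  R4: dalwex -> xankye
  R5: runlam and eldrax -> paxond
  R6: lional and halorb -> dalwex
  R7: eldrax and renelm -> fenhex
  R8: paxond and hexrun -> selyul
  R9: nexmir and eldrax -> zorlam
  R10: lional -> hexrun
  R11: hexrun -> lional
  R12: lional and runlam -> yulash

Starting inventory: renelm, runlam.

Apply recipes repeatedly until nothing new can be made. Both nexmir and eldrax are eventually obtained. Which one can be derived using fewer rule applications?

eldrax

eldrax: Using R2, renelm and runlam make eldrax. [1 rule application]
nexmir: Using R2, renelm and runlam make eldrax. Using R7, eldrax and renelm make fenhex. Using R1, fenhex, runlam, and renelm make nexmir. [3 rule applications]
eldrax needs fewer.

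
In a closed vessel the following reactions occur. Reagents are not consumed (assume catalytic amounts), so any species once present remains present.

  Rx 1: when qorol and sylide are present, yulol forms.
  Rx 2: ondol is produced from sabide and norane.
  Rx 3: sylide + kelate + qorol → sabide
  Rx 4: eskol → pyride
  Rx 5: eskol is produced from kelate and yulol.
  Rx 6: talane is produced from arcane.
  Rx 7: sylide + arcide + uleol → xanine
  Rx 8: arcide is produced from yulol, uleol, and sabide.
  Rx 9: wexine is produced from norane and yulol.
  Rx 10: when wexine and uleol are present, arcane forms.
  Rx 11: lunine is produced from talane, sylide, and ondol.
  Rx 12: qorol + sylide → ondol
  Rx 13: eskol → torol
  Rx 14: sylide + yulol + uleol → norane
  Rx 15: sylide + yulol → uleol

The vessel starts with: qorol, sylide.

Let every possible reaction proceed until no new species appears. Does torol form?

torol would need eskol (Rx 13), but eskol never forms.

No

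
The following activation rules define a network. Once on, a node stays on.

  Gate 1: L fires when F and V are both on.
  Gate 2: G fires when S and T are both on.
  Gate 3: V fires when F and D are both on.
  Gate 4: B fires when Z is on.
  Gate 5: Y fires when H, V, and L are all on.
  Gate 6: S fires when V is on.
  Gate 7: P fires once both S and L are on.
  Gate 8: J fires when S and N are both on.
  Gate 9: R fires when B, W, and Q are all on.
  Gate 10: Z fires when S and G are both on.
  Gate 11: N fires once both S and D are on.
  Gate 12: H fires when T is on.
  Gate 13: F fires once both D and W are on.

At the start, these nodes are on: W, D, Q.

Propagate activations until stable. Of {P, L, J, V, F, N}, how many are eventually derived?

6

D and W are on, so F fires (Gate 13).
F and D are on, so V fires (Gate 3).
V is on, so S fires (Gate 6).
Gate 1: F and V on → L on.
Gate 11: S and D on → N on.
S and L are on, so P fires (Gate 7).
Gate 8: S and N on → J on.
P: reached.
L: reached.
J: reached.
V: reached.
F: reached.
N: reached.
All 6 are reached.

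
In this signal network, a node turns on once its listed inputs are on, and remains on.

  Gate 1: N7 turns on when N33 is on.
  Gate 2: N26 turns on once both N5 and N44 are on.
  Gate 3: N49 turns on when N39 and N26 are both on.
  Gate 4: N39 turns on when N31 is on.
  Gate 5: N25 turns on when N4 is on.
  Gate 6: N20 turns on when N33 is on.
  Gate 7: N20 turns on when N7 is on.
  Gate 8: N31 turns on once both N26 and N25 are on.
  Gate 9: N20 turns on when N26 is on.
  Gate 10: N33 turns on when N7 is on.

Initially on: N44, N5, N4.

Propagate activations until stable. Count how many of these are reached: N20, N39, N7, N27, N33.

2

N4 is on, so N25 turns on (Gate 5).
N5 and N44 are on, so N26 turns on (Gate 2).
Gate 8: N26 and N25 on → N31 on.
N26 is on, so N20 turns on (Gate 9).
Gate 4: N31 on → N39 on.
N20: reached.
N39: reached.
N7 would need N33 (Gate 1), but N33 never turns on.
No rule produces N27, and it is not given.
N33 would need N7 (Gate 10), but N7 never turns on.
Reached: N20 and N39 — 2 of the 5.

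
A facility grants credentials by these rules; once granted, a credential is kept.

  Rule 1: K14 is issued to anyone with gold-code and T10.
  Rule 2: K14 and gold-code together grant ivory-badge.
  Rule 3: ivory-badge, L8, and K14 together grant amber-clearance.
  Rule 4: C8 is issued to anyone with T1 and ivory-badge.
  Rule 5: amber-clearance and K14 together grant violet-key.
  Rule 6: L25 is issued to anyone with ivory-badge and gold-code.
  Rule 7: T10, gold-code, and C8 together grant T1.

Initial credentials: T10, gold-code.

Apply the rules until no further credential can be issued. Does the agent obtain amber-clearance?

amber-clearance would need ivory-badge, L8, and K14 (Rule 3), but L8 is never granted.

No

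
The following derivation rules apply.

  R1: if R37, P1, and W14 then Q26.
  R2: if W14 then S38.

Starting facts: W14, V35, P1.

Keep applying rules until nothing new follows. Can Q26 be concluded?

No

Q26 would need R37, P1, and W14 (R1), but R37 is never established.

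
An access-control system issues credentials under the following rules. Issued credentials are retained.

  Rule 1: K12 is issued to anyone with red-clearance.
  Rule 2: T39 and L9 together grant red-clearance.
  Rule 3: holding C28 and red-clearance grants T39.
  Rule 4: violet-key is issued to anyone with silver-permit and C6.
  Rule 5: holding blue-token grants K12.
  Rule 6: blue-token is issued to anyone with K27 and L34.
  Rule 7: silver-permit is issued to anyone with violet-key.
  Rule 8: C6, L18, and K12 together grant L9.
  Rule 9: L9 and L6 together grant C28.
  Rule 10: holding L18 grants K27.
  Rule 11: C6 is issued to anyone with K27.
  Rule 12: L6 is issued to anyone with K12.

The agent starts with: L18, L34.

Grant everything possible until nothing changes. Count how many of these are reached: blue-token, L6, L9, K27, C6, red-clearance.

5

Holding L18 grants K27 (Rule 10).
Holding K27 and L34 grants blue-token (Rule 6).
Holding K27 grants C6 (Rule 11).
Holding blue-token grants K12 (Rule 5).
Holding K12 grants L6 (Rule 12).
Holding C6, L18, and K12 grants L9 (Rule 8).
blue-token: reached.
L6: reached.
L9: reached.
K27: reached.
C6: reached.
red-clearance would need T39 and L9 (Rule 2), but T39 is never granted.
Reached: blue-token, L6, L9, K27, and C6 — 5 of the 6.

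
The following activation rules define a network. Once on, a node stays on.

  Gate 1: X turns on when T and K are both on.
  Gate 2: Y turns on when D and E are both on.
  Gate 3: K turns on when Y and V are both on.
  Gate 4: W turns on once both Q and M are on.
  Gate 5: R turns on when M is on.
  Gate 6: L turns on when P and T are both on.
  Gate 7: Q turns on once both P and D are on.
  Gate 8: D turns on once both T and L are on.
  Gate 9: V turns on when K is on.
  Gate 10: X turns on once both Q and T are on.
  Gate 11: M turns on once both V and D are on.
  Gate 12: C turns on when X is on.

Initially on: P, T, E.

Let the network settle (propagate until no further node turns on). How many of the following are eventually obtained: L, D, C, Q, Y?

Gate 6: P and T on → L on.
Gate 8: T and L on → D on.
D and E are on, so Y turns on (Gate 2).
Gate 7: P and D on → Q on.
Gate 10: Q and T on → X on.
X is on, so C turns on (Gate 12).
L: reached.
D: reached.
C: reached.
Q: reached.
Y: reached.
All 5 are reached.

5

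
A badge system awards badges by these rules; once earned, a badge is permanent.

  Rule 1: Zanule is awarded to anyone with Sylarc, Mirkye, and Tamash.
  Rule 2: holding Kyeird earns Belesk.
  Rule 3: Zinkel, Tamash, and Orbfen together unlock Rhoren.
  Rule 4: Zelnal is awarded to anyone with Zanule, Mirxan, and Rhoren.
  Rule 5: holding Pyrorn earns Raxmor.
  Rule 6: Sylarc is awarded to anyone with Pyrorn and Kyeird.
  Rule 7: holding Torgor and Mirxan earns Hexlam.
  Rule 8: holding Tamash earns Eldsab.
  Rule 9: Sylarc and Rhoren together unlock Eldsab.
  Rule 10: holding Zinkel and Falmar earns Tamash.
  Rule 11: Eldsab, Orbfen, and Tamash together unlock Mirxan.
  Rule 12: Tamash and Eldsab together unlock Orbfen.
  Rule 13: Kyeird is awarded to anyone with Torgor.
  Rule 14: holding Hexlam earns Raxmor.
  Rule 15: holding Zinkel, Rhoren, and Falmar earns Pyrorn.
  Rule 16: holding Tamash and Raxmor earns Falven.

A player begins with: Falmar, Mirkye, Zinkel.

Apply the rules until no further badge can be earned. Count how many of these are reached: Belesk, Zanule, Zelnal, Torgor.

0

Belesk would need Kyeird (Rule 2), but Kyeird is never earned.
Zanule would need Sylarc, Mirkye, and Tamash (Rule 1), but Sylarc is never earned.
Zelnal would need Zanule, Mirxan, and Rhoren (Rule 4), but Zanule is never earned.
No rule produces Torgor, and it is not given.
None of the 4 are reached.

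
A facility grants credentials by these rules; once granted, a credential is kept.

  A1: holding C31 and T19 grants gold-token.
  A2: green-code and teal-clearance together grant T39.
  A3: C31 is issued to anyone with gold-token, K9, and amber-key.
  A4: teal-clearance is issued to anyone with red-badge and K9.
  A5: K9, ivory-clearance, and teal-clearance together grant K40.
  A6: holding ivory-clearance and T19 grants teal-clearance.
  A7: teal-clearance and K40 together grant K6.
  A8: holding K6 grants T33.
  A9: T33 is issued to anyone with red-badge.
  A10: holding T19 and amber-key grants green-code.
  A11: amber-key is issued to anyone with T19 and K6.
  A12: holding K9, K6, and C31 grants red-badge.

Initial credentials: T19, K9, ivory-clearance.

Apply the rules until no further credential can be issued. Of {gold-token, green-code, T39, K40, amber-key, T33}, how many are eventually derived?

Holding ivory-clearance and T19 grants teal-clearance (A6).
Holding K9, ivory-clearance, and teal-clearance grants K40 (A5).
Holding teal-clearance and K40 grants K6 (A7).
Holding K6 grants T33 (A8).
Holding T19 and K6 grants amber-key (A11).
Holding T19 and amber-key grants green-code (A10).
Holding green-code and teal-clearance grants T39 (A2).
gold-token would need C31 and T19 (A1), but C31 is never granted.
green-code: reached.
T39: reached.
K40: reached.
amber-key: reached.
T33: reached.
Reached: green-code, T39, K40, amber-key, and T33 — 5 of the 6.

5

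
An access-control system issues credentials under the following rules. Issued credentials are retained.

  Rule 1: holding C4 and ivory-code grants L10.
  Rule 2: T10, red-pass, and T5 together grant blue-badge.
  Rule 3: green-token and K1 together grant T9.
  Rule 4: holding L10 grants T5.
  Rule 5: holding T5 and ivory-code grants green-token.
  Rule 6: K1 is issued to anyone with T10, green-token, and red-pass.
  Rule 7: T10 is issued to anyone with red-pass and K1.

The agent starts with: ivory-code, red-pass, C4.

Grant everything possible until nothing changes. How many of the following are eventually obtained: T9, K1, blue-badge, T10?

0

T9 would need green-token and K1 (Rule 3), but K1 is never granted.
K1 would need T10, green-token, and red-pass (Rule 6), but T10 is never granted.
blue-badge would need T10, red-pass, and T5 (Rule 2), but T10 is never granted.
T10 would need red-pass and K1 (Rule 7), but K1 is never granted.
None of the 4 are reached.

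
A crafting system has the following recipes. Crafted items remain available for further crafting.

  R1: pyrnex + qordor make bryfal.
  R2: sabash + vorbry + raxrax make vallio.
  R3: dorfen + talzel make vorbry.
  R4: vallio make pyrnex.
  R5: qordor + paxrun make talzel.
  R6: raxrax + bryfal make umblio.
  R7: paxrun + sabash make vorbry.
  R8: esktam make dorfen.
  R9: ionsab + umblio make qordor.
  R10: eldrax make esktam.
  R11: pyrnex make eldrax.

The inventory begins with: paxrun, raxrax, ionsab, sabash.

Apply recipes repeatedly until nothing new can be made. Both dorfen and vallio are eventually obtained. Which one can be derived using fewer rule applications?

vallio: paxrun + sabash → vorbry (R7). sabash + vorbry + raxrax → vallio (R2). [2 rule applications]
dorfen: paxrun + sabash → vorbry (R7). sabash + vorbry + raxrax → vallio (R2). Using R4, vallio makes pyrnex. pyrnex → eldrax (R11). eldrax → esktam (R10). Using R8, esktam makes dorfen. [6 rule applications]
vallio needs fewer.

vallio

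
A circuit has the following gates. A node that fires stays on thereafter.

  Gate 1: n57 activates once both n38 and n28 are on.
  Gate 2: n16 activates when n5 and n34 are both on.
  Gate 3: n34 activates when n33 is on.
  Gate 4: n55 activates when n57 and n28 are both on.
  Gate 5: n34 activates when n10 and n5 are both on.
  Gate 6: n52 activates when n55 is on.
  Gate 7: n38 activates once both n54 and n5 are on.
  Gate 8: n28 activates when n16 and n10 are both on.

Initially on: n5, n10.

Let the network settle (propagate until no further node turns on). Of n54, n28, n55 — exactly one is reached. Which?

n28

Gate 5: n10 and n5 on → n34 on.
n5 and n34 are on, so n16 activates (Gate 2).
Gate 8: n16 and n10 on → n28 on.
n55 would need n57 and n28 (Gate 4), but n57 never turns on. No rule produces n54, and it is not given.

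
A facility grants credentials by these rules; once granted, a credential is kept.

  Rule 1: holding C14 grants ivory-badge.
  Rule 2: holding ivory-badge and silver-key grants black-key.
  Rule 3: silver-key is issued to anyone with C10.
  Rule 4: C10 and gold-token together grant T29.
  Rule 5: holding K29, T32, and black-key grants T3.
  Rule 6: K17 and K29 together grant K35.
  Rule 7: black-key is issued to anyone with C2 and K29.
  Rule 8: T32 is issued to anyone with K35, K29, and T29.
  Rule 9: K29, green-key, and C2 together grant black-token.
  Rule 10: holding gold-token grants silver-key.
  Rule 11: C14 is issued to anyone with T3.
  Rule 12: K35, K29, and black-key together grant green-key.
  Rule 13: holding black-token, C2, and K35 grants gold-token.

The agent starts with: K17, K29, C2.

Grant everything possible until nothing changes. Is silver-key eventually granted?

Holding K17 and K29 grants K35 (Rule 6).
Holding C2 and K29 grants black-key (Rule 7).
Holding K35, K29, and black-key grants green-key (Rule 12).
Holding K29, green-key, and C2 grants black-token (Rule 9).
Holding black-token, C2, and K35 grants gold-token (Rule 13).
Holding gold-token grants silver-key (Rule 10).

Yes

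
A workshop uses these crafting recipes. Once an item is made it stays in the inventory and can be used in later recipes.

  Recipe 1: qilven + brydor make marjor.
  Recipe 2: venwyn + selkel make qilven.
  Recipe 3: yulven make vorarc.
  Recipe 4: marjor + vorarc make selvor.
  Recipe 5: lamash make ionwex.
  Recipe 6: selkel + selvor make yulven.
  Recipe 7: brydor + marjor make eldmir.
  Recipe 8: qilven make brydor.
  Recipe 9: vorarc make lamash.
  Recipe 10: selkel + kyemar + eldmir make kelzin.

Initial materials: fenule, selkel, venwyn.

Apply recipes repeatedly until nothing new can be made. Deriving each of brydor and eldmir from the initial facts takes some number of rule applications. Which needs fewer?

brydor: venwyn + selkel → qilven (Recipe 2). qilven → brydor (Recipe 8). [2 rule applications]
eldmir: venwyn + selkel → qilven (Recipe 2). qilven → brydor (Recipe 8). Using Recipe 1, qilven and brydor make marjor. Using Recipe 7, brydor and marjor make eldmir. [4 rule applications]
brydor needs fewer.

brydor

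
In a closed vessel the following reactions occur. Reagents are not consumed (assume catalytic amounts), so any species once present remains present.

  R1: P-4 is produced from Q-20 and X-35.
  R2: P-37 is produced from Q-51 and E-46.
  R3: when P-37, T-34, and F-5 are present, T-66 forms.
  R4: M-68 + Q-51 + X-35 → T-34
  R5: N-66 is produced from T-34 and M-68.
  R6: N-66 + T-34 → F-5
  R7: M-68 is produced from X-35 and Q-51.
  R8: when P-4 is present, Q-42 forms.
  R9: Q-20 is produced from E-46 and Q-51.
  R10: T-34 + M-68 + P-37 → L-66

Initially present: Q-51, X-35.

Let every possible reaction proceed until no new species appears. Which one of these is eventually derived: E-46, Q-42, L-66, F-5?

X-35 and Q-51 present → M-68 forms (R7).
M-68, Q-51, and X-35 present → T-34 forms (R4).
T-34 and M-68 present → N-66 forms (R5).
N-66 and T-34 present → F-5 forms (R6).
L-66 would need T-34, M-68, and P-37 (R10), but P-37 never forms. Q-42 would need P-4 (R8), but P-4 never forms. No rule produces E-46, and it is not given.

F-5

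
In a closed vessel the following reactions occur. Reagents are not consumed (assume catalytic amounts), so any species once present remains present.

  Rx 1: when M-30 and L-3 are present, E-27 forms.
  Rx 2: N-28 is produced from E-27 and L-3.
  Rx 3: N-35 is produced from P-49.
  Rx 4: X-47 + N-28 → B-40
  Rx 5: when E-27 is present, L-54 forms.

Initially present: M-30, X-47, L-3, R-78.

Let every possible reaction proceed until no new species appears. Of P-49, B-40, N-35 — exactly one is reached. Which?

M-30 and L-3 present → E-27 forms (Rx 1).
E-27 and L-3 present → N-28 forms (Rx 2).
X-47 and N-28 present → B-40 forms (Rx 4).
N-35 would need P-49 (Rx 3), but P-49 never forms. No rule produces P-49, and it is not given.

B-40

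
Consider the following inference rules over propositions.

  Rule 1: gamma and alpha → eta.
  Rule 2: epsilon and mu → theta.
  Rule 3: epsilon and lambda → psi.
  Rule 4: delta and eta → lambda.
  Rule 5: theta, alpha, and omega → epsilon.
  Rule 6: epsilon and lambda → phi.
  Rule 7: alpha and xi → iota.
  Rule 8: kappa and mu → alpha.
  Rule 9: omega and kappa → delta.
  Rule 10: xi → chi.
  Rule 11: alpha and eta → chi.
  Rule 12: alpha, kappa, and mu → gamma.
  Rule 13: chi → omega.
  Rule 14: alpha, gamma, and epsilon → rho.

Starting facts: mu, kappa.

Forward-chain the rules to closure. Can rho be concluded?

rho would need alpha, gamma, and epsilon (Rule 14), but epsilon is never established.

No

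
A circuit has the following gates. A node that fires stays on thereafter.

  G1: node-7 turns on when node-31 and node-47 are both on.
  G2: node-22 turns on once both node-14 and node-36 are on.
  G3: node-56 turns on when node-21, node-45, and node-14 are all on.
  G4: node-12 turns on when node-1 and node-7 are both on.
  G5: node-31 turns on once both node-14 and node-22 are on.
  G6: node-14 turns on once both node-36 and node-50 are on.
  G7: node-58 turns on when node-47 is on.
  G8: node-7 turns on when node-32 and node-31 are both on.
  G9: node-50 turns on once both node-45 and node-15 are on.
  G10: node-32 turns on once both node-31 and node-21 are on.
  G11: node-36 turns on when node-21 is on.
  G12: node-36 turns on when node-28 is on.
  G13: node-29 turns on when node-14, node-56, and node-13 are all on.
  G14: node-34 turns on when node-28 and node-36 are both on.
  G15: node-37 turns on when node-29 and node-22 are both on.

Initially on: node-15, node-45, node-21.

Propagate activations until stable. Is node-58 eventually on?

node-58 would need node-47 (G7), but node-47 never turns on.

No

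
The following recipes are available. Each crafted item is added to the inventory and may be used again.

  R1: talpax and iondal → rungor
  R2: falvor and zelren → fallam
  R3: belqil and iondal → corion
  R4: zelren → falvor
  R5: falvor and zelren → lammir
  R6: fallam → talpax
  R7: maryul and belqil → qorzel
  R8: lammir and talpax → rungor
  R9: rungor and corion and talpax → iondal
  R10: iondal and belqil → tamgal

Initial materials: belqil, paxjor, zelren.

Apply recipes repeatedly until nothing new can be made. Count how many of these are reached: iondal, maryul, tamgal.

0

iondal would need rungor, corion, and talpax (R9), but corion is never obtained.
No rule produces maryul, and it is not given.
tamgal would need iondal and belqil (R10), but iondal is never obtained.
None of the 3 are reached.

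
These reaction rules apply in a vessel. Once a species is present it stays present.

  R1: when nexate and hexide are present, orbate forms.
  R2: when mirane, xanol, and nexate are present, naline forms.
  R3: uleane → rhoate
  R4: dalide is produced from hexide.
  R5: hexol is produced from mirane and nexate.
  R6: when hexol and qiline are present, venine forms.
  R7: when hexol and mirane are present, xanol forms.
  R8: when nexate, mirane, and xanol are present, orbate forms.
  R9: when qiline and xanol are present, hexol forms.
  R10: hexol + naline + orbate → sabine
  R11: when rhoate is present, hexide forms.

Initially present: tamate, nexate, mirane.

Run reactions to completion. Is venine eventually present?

venine would need hexol and qiline (R6), but qiline never forms.

No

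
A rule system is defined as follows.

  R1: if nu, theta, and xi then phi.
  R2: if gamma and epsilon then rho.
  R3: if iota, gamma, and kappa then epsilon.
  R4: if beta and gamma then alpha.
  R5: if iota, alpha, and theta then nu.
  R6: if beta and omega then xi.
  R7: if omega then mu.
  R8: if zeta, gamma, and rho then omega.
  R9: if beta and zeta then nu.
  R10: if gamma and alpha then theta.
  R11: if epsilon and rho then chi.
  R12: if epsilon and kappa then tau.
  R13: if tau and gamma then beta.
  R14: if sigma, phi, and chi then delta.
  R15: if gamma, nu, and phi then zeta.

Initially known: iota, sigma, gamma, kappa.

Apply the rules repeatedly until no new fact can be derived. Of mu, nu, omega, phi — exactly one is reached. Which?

From iota, gamma, and kappa, R3 gives epsilon.
epsilon and kappa hold, so tau follows (R12).
tau and gamma hold, so beta follows (R13).
From beta and gamma, R4 gives alpha.
gamma and alpha hold, so theta follows (R10).
iota, alpha, and theta hold, so nu follows (R5).
phi would need nu, theta, and xi (R1), but xi is never established. mu would need omega (R7), but omega is never established. omega would need zeta, gamma, and rho (R8), but zeta is never established.

nu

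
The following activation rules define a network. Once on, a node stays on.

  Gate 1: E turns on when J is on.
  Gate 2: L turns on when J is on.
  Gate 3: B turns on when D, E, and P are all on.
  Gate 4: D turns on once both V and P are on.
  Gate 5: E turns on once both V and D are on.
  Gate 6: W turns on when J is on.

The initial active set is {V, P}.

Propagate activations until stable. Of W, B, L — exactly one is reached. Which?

Gate 4: V and P on → D on.
Gate 5: V and D on → E on.
D, E, and P are on, so B turns on (Gate 3).
L would need J (Gate 2), but J never turns on. W would need J (Gate 6), but J never turns on.

B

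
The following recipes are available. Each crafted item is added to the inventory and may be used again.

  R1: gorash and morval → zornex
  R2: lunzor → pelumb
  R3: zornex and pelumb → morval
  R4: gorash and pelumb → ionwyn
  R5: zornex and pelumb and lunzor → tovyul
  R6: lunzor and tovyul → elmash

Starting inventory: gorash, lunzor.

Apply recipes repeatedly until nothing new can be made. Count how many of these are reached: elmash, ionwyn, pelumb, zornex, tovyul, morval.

lunzor → pelumb (R2).
Using R4, gorash and pelumb make ionwyn.
elmash would need lunzor and tovyul (R6), but tovyul is never obtained.
ionwyn: reached.
pelumb: reached.
zornex would need gorash and morval (R1), but morval is never obtained.
tovyul would need zornex, pelumb, and lunzor (R5), but zornex is never obtained.
morval would need zornex and pelumb (R3), but zornex is never obtained.
Reached: ionwyn and pelumb — 2 of the 6.

2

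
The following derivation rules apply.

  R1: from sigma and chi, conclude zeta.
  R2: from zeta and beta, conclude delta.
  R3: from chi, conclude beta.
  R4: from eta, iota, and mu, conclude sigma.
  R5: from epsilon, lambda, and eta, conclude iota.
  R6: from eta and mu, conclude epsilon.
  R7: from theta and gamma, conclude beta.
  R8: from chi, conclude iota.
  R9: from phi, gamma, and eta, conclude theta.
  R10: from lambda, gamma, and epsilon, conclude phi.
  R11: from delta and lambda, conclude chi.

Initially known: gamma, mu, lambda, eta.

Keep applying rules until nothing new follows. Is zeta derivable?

zeta would need sigma and chi (R1), but chi is never established.

No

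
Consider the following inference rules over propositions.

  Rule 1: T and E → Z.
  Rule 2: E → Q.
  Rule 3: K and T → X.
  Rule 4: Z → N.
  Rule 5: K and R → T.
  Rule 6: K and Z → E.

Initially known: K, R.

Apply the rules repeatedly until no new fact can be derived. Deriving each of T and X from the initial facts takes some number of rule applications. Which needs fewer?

T

T: K and R hold, so T follows (Rule 5). [1 rule application]
X: K and R hold, so T follows (Rule 5). From K and T, Rule 3 gives X. [2 rule applications]
T needs fewer.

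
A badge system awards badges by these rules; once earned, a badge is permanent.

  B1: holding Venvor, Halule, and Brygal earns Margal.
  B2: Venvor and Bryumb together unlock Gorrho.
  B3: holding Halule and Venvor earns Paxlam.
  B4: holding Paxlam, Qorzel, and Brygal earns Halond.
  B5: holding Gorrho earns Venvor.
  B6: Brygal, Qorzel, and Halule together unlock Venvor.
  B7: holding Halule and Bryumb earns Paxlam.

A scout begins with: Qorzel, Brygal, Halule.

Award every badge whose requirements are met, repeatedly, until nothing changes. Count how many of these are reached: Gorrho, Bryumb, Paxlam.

1

With Brygal, Qorzel, and Halule, Venvor is earned (B6).
With Halule and Venvor, Paxlam is earned (B3).
Gorrho would need Venvor and Bryumb (B2), but Bryumb is never earned.
No rule produces Bryumb, and it is not given.
Paxlam: reached.
Reached: Paxlam — 1 of the 3.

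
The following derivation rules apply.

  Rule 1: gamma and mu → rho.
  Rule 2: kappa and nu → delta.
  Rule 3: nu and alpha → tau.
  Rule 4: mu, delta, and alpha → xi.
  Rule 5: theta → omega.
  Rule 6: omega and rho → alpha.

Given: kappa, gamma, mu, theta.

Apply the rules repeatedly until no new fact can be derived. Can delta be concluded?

delta would need kappa and nu (Rule 2), but nu is never established.

No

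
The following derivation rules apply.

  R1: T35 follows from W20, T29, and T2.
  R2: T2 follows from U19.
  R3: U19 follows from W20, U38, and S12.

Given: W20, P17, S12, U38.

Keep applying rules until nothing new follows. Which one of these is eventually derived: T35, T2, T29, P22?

T2

W20, U38, and S12 hold, so U19 follows (R3).
From U19, R2 gives T2.
No rule produces P22, and it is not given. T35 would need W20, T29, and T2 (R1), but T29 is never established. No rule produces T29, and it is not given.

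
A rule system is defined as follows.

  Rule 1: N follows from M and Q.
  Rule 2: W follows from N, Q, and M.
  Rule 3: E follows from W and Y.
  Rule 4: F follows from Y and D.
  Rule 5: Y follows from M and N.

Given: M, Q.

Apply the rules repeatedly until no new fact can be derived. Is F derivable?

F would need Y and D (Rule 4), but D is never established.

No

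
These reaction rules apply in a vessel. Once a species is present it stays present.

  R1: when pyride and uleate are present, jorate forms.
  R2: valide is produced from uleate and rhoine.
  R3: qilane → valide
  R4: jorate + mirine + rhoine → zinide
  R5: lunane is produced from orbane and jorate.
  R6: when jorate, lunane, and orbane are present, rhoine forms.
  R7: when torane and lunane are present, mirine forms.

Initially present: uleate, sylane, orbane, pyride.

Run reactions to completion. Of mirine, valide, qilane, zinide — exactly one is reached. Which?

pyride and uleate present → jorate forms (R1).
orbane and jorate present → lunane forms (R5).
jorate, lunane, and orbane present → rhoine forms (R6).
uleate and rhoine present → valide forms (R2).
mirine would need torane and lunane (R7), but torane never forms. zinide would need jorate, mirine, and rhoine (R4), but mirine never forms. No rule produces qilane, and it is not given.

valide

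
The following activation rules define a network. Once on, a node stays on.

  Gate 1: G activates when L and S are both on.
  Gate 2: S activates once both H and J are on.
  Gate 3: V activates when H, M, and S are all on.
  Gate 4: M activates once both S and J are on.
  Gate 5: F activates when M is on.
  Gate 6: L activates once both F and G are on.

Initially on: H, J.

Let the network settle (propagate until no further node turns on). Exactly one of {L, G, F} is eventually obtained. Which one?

Gate 2: H and J on → S on.
Gate 4: S and J on → M on.
Gate 5: M on → F on.
L would need F and G (Gate 6), but G never turns on. G would need L and S (Gate 1), but L never turns on.

F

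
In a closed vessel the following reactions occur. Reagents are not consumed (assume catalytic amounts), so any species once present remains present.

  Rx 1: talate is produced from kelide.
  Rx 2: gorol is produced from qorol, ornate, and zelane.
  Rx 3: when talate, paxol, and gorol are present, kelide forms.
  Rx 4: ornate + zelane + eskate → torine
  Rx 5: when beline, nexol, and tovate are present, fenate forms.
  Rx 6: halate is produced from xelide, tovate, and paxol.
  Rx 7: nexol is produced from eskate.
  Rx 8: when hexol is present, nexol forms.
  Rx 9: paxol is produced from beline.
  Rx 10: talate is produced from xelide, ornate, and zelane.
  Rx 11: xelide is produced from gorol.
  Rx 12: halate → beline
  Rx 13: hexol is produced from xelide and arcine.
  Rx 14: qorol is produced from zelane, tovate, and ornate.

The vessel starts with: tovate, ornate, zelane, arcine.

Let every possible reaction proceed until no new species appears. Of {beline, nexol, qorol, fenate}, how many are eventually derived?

zelane, tovate, and ornate present → qorol forms (Rx 14).
qorol, ornate, and zelane present → gorol forms (Rx 2).
gorol present → xelide forms (Rx 11).
xelide and arcine present → hexol forms (Rx 13).
hexol present → nexol forms (Rx 8).
beline would need halate (Rx 12), but halate never forms.
nexol: reached.
qorol: reached.
fenate would need beline, nexol, and tovate (Rx 5), but beline never forms.
Reached: nexol and qorol — 2 of the 4.

2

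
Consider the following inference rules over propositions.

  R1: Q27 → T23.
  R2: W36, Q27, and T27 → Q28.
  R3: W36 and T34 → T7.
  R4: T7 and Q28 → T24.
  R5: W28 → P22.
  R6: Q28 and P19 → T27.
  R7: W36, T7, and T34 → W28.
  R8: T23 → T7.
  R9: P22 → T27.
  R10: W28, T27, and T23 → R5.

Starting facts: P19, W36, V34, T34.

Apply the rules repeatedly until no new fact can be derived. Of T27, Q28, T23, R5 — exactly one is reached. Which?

From W36 and T34, R3 gives T7.
From W36, T7, and T34, R7 gives W28.
W28 holds, so P22 follows (R5).
From P22, R9 gives T27.
R5 would need W28, T27, and T23 (R10), but T23 is never established. Q28 would need W36, Q27, and T27 (R2), but Q27 is never established. T23 would need Q27 (R1), but Q27 is never established.

T27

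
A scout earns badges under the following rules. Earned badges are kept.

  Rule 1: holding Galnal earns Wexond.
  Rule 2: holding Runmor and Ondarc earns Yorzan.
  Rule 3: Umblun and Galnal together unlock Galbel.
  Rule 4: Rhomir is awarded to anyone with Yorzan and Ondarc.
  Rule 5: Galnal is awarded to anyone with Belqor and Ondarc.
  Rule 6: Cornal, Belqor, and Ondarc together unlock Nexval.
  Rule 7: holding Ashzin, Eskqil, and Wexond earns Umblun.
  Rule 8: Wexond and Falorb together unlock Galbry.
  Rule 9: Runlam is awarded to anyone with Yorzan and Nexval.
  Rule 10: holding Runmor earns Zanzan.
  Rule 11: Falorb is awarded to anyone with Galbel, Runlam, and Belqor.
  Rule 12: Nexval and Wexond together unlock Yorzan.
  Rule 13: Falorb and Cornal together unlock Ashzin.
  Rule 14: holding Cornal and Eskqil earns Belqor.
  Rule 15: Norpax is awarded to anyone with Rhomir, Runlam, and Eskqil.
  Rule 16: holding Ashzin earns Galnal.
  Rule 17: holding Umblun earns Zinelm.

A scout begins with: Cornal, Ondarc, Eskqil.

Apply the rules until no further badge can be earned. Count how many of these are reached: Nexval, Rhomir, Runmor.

2

With Cornal and Eskqil, Belqor is earned (Rule 14).
With Cornal, Belqor, and Ondarc, Nexval is earned (Rule 6).
With Belqor and Ondarc, Galnal is earned (Rule 5).
With Galnal, Wexond is earned (Rule 1).
With Nexval and Wexond, Yorzan is earned (Rule 12).
With Yorzan and Ondarc, Rhomir is earned (Rule 4).
Nexval: reached.
Rhomir: reached.
No rule produces Runmor, and it is not given.
Reached: Nexval and Rhomir — 2 of the 3.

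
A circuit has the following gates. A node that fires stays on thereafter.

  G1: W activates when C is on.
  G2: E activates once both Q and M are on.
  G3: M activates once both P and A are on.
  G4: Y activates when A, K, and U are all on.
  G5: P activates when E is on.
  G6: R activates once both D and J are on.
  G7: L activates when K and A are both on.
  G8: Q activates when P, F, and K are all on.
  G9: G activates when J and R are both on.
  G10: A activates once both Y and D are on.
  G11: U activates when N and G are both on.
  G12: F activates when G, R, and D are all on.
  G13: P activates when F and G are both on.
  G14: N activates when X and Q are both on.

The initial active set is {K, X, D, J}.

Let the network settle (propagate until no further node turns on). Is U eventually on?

Yes

G6: D and J on → R on.
G9: J and R on → G on.
G, R, and D are on, so F activates (G12).
F and G are on, so P activates (G13).
P, F, and K are on, so Q activates (G8).
X and Q are on, so N activates (G14).
G11: N and G on → U on.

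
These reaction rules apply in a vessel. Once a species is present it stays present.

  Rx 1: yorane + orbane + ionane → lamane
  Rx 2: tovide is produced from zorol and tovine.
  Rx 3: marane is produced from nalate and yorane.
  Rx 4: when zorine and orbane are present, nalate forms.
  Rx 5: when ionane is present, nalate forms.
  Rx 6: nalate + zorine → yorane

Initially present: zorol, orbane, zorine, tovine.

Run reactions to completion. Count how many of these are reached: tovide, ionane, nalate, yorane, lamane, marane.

4

zorol and tovine present → tovide forms (Rx 2).
zorine and orbane present → nalate forms (Rx 4).
nalate and zorine present → yorane forms (Rx 6).
nalate and yorane present → marane forms (Rx 3).
tovide: reached.
No rule produces ionane, and it is not given.
nalate: reached.
yorane: reached.
lamane would need yorane, orbane, and ionane (Rx 1), but ionane never forms.
marane: reached.
Reached: tovide, nalate, yorane, and marane — 4 of the 6.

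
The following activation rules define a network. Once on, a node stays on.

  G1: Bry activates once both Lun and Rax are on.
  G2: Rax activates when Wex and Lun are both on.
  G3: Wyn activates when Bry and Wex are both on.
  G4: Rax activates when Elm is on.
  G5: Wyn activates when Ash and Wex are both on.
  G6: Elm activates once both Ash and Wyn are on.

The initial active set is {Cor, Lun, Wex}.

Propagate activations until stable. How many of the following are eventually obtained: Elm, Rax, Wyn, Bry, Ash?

3

Wex and Lun are on, so Rax activates (G2).
Lun and Rax are on, so Bry activates (G1).
G3: Bry and Wex on → Wyn on.
Elm would need Ash and Wyn (G6), but Ash never turns on.
Rax: reached.
Wyn: reached.
Bry: reached.
No rule produces Ash, and it is not given.
Reached: Rax, Wyn, and Bry — 3 of the 5.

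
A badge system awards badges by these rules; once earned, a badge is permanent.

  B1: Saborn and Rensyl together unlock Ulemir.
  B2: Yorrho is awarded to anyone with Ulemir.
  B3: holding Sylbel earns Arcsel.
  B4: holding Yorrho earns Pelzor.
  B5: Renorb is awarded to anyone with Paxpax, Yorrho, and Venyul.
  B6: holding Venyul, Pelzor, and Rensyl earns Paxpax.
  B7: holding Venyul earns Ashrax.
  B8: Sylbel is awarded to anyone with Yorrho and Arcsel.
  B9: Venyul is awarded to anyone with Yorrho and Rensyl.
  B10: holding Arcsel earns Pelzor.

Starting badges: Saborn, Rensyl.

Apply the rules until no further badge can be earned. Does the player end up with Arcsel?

No

Arcsel would need Sylbel (B3), but Sylbel is never earned.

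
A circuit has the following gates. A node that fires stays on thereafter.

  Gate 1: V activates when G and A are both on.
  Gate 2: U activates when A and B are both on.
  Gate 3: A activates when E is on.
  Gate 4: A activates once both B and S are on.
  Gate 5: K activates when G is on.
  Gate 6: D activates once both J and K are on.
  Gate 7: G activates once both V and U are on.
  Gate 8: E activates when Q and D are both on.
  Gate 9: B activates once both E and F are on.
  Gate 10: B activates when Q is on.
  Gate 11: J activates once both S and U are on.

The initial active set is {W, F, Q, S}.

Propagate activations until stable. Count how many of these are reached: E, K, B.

1

Q is on, so B activates (Gate 10).
E would need Q and D (Gate 8), but D never turns on.
K would need G (Gate 5), but G never turns on.
B: reached.
Reached: B — 1 of the 3.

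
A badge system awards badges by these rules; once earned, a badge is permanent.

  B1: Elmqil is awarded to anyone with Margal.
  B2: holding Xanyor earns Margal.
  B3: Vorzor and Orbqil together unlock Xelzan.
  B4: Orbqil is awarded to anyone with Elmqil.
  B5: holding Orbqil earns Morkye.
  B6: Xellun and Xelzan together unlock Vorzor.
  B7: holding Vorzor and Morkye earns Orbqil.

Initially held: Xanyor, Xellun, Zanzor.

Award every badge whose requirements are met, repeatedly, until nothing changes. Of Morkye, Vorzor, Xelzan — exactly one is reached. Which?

With Xanyor, Margal is earned (B2).
With Margal, Elmqil is earned (B1).
With Elmqil, Orbqil is earned (B4).
With Orbqil, Morkye is earned (B5).
Xelzan would need Vorzor and Orbqil (B3), but Vorzor is never earned. Vorzor would need Xellun and Xelzan (B6), but Xelzan is never earned.

Morkye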